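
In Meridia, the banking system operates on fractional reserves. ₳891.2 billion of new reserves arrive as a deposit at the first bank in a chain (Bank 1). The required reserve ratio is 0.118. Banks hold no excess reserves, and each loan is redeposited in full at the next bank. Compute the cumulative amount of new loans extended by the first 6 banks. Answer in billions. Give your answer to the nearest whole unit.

₳3525 billion

Bank i lends (1 − rr)^i of the original deposit: Bank 1 lends 891.2·0.8820 = 786.0384, Bank 2 lends 891.2·0.8820² ≈ 693.2859, and so on.
Summing a geometric series: total = 891.2·[0.8820·(1 − 0.8820^6) / (1 − 0.8820)] ≈ 3525.3625 billion.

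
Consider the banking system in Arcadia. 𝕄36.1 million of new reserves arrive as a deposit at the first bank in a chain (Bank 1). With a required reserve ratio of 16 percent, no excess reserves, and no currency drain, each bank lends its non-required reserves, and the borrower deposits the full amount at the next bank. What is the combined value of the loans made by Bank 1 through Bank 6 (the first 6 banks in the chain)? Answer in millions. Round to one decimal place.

𝕄122.9 million

Bank i lends (1 − rr)^i of the original deposit: Bank 1 lends 36.1·0.8400 = 30.3240, Bank 2 lends 36.1·0.8400² ≈ 25.4722, and so on.
Summing a geometric series: total = 36.1·[0.8400·(1 − 0.8400^6) / (1 − 0.8400)] ≈ 122.9452 million.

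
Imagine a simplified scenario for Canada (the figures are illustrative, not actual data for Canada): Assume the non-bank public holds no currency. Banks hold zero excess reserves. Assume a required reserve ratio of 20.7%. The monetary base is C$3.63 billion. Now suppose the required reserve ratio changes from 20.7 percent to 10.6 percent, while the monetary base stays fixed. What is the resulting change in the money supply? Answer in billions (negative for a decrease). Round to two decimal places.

C$16.71 billion

Initially m₁ = 1 / (0.207) ≈ 4.8309, so M₁ = 4.8309 × 3.63 ≈ 17.5362 billion.
After the change m₂ = 1 / (0.106) ≈ 9.4340, so M₂ = 9.4340 × 3.63 ≈ 34.2454 billion.
ΔM = M₂ − M₁ = 34.2454 − 17.5362 = 16.7092 billion.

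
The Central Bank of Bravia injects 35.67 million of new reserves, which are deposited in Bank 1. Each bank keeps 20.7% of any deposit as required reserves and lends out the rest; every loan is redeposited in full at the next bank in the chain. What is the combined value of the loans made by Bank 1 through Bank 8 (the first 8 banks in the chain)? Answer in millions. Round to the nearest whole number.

Bank i lends (1 − rr)^i of the original deposit: Bank 1 lends 35.67·0.7930 ≈ 28.2863, Bank 2 lends 35.67·0.7930² ≈ 22.4310, and so on.
Summing a geometric series: total = 35.67·[0.7930·(1 − 0.7930^8) / (1 − 0.7930)] ≈ 115.2795 million.

115 million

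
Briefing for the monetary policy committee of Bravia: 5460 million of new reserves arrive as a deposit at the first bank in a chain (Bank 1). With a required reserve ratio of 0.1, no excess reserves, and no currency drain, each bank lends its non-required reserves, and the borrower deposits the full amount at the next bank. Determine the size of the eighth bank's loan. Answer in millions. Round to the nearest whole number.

Each bank lends a fraction (1 − rr) = 0.9000 of the deposit it receives, so Bank 8 receives 5460·0.9000^7 and lends 5460·0.9000^8 ≈ 2350.3510 million.

2350 million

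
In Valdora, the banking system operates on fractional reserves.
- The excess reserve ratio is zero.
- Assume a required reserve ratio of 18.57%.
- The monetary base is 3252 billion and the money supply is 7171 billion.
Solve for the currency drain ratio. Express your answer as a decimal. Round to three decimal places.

0.490

Using m = M/MB = 7171/3252 ≈ 2.205105. From m = (1 + c)/(c + rr + e), rearranging gives 1 + c = m·(c + rr + e), so c·(1 − m) = m·(rr + e) − 1.
Hence c = [m·(rr + e) − 1]/(1 − m) = [2.205105 × (0.1857 + 0) − 1] / (1 − 2.205105) ≈ 0.490009.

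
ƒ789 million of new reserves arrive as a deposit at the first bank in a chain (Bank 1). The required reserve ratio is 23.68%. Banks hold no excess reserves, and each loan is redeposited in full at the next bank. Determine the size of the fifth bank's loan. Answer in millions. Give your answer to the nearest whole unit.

ƒ204 million

Each bank lends a fraction (1 − rr) = 0.7632 of the deposit it receives, so Bank 5 receives 789·0.7632^4 and lends 789·0.7632^5 ≈ 204.3002 million.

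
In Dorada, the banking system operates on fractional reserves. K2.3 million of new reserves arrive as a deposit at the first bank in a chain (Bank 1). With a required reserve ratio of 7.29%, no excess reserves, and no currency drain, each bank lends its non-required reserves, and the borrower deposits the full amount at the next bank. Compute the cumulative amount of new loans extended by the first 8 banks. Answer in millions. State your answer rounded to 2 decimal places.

K13.29 million

Bank i lends (1 − rr)^i of the original deposit: Bank 1 lends 2.3·0.9271 ≈ 2.1323, Bank 2 lends 2.3·0.9271² ≈ 1.9769, and so on.
Summing a geometric series: total = 2.3·[0.9271·(1 − 0.9271^8) / (1 − 0.9271)] ≈ 13.2861 million.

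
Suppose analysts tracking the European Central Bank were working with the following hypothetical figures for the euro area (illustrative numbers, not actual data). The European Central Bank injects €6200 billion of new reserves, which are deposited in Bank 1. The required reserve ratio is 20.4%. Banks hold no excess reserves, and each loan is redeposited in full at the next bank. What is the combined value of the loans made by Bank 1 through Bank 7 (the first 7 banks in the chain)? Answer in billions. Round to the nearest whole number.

€19294 billion

Bank i lends (1 − rr)^i of the original deposit: Bank 1 lends 6200·0.7960 = 4935.2000, Bank 2 lends 6200·0.7960² = 3928.4192, and so on.
Summing a geometric series: total = 6200·[0.7960·(1 − 0.7960^7) / (1 − 0.7960)] ≈ 19293.6236 billion.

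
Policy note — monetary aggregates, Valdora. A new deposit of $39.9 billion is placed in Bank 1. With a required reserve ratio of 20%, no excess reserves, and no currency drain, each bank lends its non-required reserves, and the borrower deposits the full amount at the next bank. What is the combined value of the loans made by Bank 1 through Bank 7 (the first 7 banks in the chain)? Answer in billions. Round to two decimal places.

Bank i lends (1 − rr)^i of the original deposit: Bank 1 lends 39.9·0.8000 = 31.9200, Bank 2 lends 39.9·0.8000² = 25.5360, and so on.
Summing a geometric series: total = 39.9·[0.8000·(1 − 0.8000^7) / (1 − 0.8000)] ≈ 126.1295 billion.

$126.13 billion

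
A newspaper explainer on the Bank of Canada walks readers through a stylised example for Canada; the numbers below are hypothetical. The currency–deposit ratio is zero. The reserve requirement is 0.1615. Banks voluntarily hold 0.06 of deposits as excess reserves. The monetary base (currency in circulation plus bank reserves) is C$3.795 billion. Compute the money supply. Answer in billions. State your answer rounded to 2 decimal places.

The money multiplier is m = 1 / (rr + e) = 1 / (0.1615 + 0.06) ≈ 4.5147.
So M = m × MB = 4.5147 × 3.795 ≈ 17.1333 billion.

C$17.13 billion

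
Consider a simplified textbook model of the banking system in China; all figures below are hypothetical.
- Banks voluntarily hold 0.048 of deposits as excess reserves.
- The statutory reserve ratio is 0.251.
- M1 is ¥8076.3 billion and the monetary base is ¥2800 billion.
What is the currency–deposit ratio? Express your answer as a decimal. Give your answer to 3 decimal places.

0.073

Using m = M/MB = 8076.3/2800 ≈ 2.884393. From m = (1 + c)/(c + rr + e), rearranging gives 1 + c = m·(c + rr + e), so c·(1 − m) = m·(rr + e) − 1.
Hence c = [m·(rr + e) − 1]/(1 − m) = [2.884393 × (0.251 + 0.048) − 1] / (1 − 2.884393) ≈ 0.073003.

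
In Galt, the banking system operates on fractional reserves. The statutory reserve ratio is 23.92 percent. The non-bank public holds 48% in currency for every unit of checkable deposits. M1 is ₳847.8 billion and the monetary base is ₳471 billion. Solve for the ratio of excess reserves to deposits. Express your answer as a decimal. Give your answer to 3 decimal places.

Using m = M/MB = 847.8/471 = 1.800000. Since m = (1 + c)/(c + rr + e), the denominator satisfies c + rr + e = (1 + c)/m = (1 + 0.48) / 1.800000 ≈ 0.822222.
With c = 0.48 and rr = 0.2392, the ratio of excess reserves to deposits is 0.822222 − 0.48 − 0.2392 = 0.103022.

0.103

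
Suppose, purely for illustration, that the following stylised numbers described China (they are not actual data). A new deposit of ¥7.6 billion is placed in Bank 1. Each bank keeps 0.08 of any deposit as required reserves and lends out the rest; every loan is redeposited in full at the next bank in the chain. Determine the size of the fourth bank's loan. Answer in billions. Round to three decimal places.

¥5.445 billion

Each bank lends a fraction (1 − rr) = 0.9200 of the deposit it receives, so Bank 4 receives 7.6·0.9200^3 and lends 7.6·0.9200^4 ≈ 5.4446 billion.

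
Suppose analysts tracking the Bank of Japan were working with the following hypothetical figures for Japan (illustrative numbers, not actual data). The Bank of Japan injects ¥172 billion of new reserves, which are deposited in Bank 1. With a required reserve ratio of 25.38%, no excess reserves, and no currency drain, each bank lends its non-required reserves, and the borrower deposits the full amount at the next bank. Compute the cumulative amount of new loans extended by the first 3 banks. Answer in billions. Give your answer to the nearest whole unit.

¥296 billion

Bank i lends (1 − rr)^i of the original deposit: Bank 1 lends 172·0.7462 = 128.3464, Bank 2 lends 172·0.7462² ≈ 95.7721, and so on.
Summing a geometric series: total = 172·[0.7462·(1 − 0.7462^3) / (1 − 0.7462)] ≈ 295.5836 billion.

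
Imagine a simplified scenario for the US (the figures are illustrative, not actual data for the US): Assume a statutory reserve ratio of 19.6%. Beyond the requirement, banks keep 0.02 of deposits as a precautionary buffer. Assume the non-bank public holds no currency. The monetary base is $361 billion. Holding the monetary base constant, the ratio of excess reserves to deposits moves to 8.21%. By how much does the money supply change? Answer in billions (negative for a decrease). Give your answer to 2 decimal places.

Initially m₁ = 1 / (0.196 + 0.02) ≈ 4.629630, so M₁ = 4.629630 × 361 ≈ 1671.2964 billion.
After the change m₂ = 1 / (0.196 + 0.0821) ≈ 3.595829, so M₂ = 3.595829 × 361 ≈ 1298.0943 billion.
ΔM = M₂ − M₁ = 1298.0943 − 1671.2964 = -373.2021 billion.

-373.20 billion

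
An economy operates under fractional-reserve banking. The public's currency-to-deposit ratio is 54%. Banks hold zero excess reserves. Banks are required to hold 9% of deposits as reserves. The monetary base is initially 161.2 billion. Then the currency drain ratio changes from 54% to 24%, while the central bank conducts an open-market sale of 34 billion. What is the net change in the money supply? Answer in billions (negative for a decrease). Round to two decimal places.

Before: m₁ = (1 + 0.54) / (0.09 + 0.54) ≈ 2.444444, MB₁ = 161.2, so M₁ = 2.444444 × 161.2 ≈ 394.0444 billion.
After: m₂ = (1 + 0.24) / (0.09 + 0.24) ≈ 3.757576, MB₂ = 161.2 − 34 = 127.2, so M₂ = 3.757576 × 127.2 ≈ 477.9637 billion.
ΔM = M₂ − M₁ = 477.9637 − 394.0444 = 83.9193 billion.

83.92 billion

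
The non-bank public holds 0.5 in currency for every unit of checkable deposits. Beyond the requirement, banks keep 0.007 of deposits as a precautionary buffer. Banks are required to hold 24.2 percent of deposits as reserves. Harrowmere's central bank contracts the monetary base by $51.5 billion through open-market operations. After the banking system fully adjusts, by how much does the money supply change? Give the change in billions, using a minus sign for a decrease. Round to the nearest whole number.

-103 billion

The money multiplier is m = (1 + c) / (rr + e + c) = (1 + 0.5) / (0.242 + 0.007 + 0.5) ≈ 2.0027.
The sale removes 51.5 billion of base, so ΔM = m × ΔMB = 2.0027 × (−51.5) ≈ -103.139 billion.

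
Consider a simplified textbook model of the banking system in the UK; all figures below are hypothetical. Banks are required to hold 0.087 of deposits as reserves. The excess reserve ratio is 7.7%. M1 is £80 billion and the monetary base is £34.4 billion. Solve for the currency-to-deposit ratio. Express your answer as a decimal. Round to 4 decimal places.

0.4667

Using m = M/MB = 80/34.4 ≈ 2.325581. From m = (1 + c)/(c + rr + e), rearranging gives 1 + c = m·(c + rr + e), so c·(1 − m) = m·(rr + e) − 1.
Hence c = [m·(rr + e) − 1]/(1 − m) = [2.325581 × (0.087 + 0.077) − 1] / (1 − 2.325581) ≈ 0.466667.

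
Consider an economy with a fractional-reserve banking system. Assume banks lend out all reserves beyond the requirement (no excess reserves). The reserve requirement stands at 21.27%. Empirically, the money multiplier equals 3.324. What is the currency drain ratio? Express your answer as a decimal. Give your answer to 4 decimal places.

0.1261

Using m = 3.324. From m = (1 + c)/(c + rr + e), rearranging gives 1 + c = m·(c + rr + e), so c·(1 − m) = m·(rr + e) − 1.
Hence c = [m·(rr + e) − 1]/(1 − m) = [3.324 × (0.2127 + 0) − 1] / (1 − 3.324) ≈ 0.126069.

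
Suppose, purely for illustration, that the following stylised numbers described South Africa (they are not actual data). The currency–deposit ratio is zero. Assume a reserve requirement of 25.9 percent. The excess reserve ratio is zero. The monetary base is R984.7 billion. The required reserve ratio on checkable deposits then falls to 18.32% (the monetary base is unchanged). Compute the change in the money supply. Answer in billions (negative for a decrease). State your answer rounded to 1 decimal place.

R1573.1 billion

Initially m₁ = 1 / (0.259) ≈ 3.86100, so M₁ = 3.86100 × 984.7 = 3801.9267 billion.
After the change m₂ = 1 / (0.1832) ≈ 5.45852, so M₂ = 5.45852 × 984.7 ≈ 5375.0046 billion.
ΔM = M₂ − M₁ = 5375.0046 − 3801.9267 = 1573.0779 billion.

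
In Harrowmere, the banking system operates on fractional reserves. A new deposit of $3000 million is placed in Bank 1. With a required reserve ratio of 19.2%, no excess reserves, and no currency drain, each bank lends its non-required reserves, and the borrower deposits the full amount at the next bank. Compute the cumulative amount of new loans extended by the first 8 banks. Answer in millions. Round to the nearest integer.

Bank i lends (1 − rr)^i of the original deposit: Bank 1 lends 3000·0.8080 = 2424.0000, Bank 2 lends 3000·0.8080² = 1958.5920, and so on.
Summing a geometric series: total = 3000·[0.8080·(1 − 0.8080^8) / (1 − 0.8080)] ≈ 10331.3757 million.

$10331 million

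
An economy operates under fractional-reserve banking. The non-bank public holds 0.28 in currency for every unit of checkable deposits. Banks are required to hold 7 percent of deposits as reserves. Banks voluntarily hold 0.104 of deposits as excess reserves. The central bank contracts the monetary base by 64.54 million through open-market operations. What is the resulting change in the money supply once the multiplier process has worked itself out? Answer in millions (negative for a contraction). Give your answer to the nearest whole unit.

-182 million

The money multiplier is m = (1 + c) / (rr + e + c) = (1 + 0.28) / (0.07 + 0.104 + 0.28) ≈ 2.8194.
The sale removes 64.54 million of base, so ΔM = m × ΔMB = 2.8194 × (−64.54) ≈ -181.9641 million.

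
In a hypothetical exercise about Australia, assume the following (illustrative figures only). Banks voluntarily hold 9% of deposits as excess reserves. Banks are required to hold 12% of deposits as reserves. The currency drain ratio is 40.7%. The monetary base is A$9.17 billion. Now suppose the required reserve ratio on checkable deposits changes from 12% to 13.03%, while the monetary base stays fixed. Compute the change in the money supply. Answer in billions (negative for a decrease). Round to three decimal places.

Initially m₁ = (1 + 0.407) / (0.12 + 0.09 + 0.407) ≈ 2.28039, so M₁ = 2.28039 × 9.17 ≈ 20.9112 billion.
After the change m₂ = (1 + 0.407) / (0.1303 + 0.09 + 0.407) ≈ 2.24295, so M₂ = 2.24295 × 9.17 ≈ 20.5679 billion.
ΔM = M₂ − M₁ = 20.5679 − 20.9112 = -0.3433 billion.

-0.343 billion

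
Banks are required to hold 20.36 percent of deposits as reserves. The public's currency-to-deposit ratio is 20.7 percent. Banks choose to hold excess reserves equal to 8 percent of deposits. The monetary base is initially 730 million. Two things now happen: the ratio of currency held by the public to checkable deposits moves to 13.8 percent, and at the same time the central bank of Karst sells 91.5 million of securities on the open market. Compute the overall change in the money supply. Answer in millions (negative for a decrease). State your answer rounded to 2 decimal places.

-72.52 million

Before: m₁ = (1 + 0.207) / (0.2036 + 0.08 + 0.207) ≈ 2.460253, MB₁ = 730, so M₁ = 2.460253 × 730 ≈ 1795.9847 million.
After: m₂ = (1 + 0.138) / (0.2036 + 0.08 + 0.138) ≈ 2.699241, MB₂ = 730 − 91.5 = 638.5, so M₂ = 2.699241 × 638.5 ≈ 1723.4654 million.
ΔM = M₂ − M₁ = 1723.4654 − 1795.9847 = -72.5193 million.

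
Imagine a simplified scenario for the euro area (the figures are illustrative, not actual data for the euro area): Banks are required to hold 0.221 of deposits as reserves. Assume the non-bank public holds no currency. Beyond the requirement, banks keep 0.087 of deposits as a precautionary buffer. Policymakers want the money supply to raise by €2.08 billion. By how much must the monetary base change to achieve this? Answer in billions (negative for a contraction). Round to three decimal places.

€0.641 billion

The money multiplier is m = 1 / (rr + e) = 1 / (0.221 + 0.087) ≈ 3.24675.
ΔMB = ΔM / m = (+2.08) / 3.24675 ≈ 0.6406 billion.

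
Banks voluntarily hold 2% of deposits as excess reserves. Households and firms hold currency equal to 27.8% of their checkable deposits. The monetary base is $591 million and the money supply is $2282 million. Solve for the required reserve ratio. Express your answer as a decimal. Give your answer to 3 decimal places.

Using m = M/MB = 2282/591 ≈ 3.861252. Since m = (1 + c)/(c + rr + e), the denominator satisfies c + rr + e = (1 + c)/m = (1 + 0.278) / 3.861252 ≈ 0.330981.
With c = 0.278 and e = 0.02, the required reserve ratio is 0.330981 − 0.278 − 0.02 = 0.032981.

0.033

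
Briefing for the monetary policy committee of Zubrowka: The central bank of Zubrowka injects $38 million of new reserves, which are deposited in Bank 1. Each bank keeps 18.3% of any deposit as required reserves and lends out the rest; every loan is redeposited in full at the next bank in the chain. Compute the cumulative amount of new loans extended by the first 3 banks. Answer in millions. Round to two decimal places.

Bank i lends (1 − rr)^i of the original deposit: Bank 1 lends 38·0.8170 = 31.0460, Bank 2 lends 38·0.8170² ≈ 25.3646, and so on.
Summing a geometric series: total = 38·[0.8170·(1 − 0.8170^3) / (1 − 0.8170)] ≈ 77.1334 million.

$77.13 million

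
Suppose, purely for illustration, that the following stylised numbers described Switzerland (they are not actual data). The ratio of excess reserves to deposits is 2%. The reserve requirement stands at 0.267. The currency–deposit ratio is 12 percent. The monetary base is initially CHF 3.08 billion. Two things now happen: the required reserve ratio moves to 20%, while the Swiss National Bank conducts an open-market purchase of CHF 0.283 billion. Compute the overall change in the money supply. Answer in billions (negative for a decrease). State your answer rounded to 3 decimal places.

Before: m₁ = (1 + 0.12) / (0.267 + 0.02 + 0.12) ≈ 2.75184, MB₁ = 3.08, so M₁ = 2.75184 × 3.08 ≈ 8.4757 billion.
After: m₂ = (1 + 0.12) / (0.2 + 0.02 + 0.12) ≈ 3.29412, MB₂ = 3.08 + 0.283 = 3.363, so M₂ = 3.29412 × 3.363 ≈ 11.0781 billion.
ΔM = M₂ − M₁ = 11.0781 − 8.4757 = 2.6024 billion.

CHF 2.602 billion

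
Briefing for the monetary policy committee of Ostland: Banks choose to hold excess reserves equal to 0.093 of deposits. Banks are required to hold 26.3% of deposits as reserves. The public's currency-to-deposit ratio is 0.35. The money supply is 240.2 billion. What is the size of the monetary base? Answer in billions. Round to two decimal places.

The money multiplier is m = (1 + c) / (rr + e + c) = (1 + 0.35) / (0.263 + 0.093 + 0.35) ≈ 1.912181.
MB = M / m = 240.2 / 1.912181 ≈ 125.6157 billion.

125.62 billion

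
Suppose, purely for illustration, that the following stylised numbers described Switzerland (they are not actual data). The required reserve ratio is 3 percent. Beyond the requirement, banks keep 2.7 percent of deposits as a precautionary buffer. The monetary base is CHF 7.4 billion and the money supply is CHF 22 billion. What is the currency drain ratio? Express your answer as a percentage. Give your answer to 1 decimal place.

42.1%

Using m = M/MB = 22/7.4 ≈ 2.972973. From m = (1 + c)/(c + rr + e), rearranging gives 1 + c = m·(c + rr + e), so c·(1 − m) = m·(rr + e) − 1.
Hence c = [m·(rr + e) − 1]/(1 − m) = [2.972973 × (0.03 + 0.027) − 1] / (1 − 2.972973) ≈ 0.420959.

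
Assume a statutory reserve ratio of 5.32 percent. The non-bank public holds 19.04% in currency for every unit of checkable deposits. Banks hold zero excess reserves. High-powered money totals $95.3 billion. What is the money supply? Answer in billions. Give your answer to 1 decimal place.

The money multiplier is m = (1 + c) / (rr + c) = (1 + 0.1904) / (0.0532 + 0.1904) ≈ 4.8867.
So M = m × MB = 4.8867 × 95.3 ≈ 465.7025 billion.

$465.7 billion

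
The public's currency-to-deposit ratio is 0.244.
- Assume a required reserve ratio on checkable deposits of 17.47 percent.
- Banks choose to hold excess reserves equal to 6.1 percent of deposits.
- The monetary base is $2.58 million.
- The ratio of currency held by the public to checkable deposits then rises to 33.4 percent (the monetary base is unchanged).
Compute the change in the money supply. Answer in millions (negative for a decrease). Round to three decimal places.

Initially m₁ = (1 + 0.244) / (0.1747 + 0.061 + 0.244) ≈ 2.59329, so M₁ = 2.59329 × 2.58 ≈ 6.6907 million.
After the change m₂ = (1 + 0.334) / (0.1747 + 0.061 + 0.334) ≈ 2.34158, so M₂ = 2.34158 × 2.58 ≈ 6.0413 million.
ΔM = M₂ − M₁ = 6.0413 − 6.6907 = -0.6494 million.

-0.649 million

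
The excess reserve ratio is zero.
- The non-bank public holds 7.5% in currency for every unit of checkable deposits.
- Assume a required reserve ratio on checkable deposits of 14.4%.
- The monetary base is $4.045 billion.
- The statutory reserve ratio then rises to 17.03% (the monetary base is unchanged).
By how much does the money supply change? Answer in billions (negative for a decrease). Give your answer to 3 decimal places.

-2.129 billion

Initially m₁ = (1 + 0.075) / (0.144 + 0.075) ≈ 4.90868, so M₁ = 4.90868 × 4.045 ≈ 19.8556 billion.
After the change m₂ = (1 + 0.075) / (0.1703 + 0.075) ≈ 4.38239, so M₂ = 4.38239 × 4.045 ≈ 17.7268 billion.
ΔM = M₂ − M₁ = 17.7268 − 19.8556 = -2.1288 billion.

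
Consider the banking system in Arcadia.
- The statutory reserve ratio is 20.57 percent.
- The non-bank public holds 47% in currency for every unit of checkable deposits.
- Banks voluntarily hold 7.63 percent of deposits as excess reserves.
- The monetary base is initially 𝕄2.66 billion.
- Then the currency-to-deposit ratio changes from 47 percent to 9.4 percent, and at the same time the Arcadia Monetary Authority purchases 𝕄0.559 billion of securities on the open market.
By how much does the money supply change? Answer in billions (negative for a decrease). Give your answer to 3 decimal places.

Before: m₁ = (1 + 0.47) / (0.2057 + 0.0763 + 0.47) ≈ 1.95479, MB₁ = 2.66, so M₁ = 1.95479 × 2.66 ≈ 5.1997 billion.
After: m₂ = (1 + 0.094) / (0.2057 + 0.0763 + 0.094) ≈ 2.90957, MB₂ = 2.66 + 0.559 = 3.219, so M₂ = 2.90957 × 3.219 ≈ 9.3659 billion.
ΔM = M₂ − M₁ = 9.3659 − 5.1997 = 4.1662 billion.

𝕄4.166 billion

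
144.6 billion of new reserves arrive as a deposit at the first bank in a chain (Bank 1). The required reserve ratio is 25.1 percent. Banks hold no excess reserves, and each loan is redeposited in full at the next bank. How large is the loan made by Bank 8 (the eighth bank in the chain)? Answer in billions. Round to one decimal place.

14.3 billion

Each bank lends a fraction (1 − rr) = 0.7490 of the deposit it receives, so Bank 8 receives 144.6·0.7490^7 and lends 144.6·0.7490^8 ≈ 14.3226 billion.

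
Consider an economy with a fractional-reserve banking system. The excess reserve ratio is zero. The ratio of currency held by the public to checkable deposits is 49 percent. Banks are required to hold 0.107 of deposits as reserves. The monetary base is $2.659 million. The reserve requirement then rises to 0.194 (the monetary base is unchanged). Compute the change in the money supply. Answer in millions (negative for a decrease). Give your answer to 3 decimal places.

-0.844 million

Initially m₁ = (1 + 0.49) / (0.107 + 0.49) ≈ 2.49581, so M₁ = 2.49581 × 2.659 ≈ 6.6364 million.
After the change m₂ = (1 + 0.49) / (0.194 + 0.49) ≈ 2.17836, so M₂ = 2.17836 × 2.659 ≈ 5.7923 million.
ΔM = M₂ − M₁ = 5.7923 − 6.6364 = -0.8441 million.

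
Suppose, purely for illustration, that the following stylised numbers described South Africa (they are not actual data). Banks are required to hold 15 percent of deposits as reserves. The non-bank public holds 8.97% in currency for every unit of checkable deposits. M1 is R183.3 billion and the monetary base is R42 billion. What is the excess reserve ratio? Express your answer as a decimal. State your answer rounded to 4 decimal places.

Using m = M/MB = 183.3/42 ≈ 4.364286. Since m = (1 + c)/(c + rr + e), the denominator satisfies c + rr + e = (1 + c)/m = (1 + 0.0897) / 4.364286 ≈ 0.249686.
With c = 0.0897 and rr = 0.15, the excess reserve ratio is 0.249686 − 0.0897 − 0.15 = 0.009986.

0.0100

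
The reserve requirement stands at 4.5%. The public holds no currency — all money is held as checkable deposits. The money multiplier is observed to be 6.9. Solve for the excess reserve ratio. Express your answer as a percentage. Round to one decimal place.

10.0%

Using m = 6.9. Since m = (1 + c)/(c + rr + e), the denominator satisfies c + rr + e = (1 + c)/m = (1 + 0) / 6.9 ≈ 0.144928.
With c = 0 and rr = 0.045, the excess reserve ratio is 0.144928 − 0 − 0.045 = 0.099928.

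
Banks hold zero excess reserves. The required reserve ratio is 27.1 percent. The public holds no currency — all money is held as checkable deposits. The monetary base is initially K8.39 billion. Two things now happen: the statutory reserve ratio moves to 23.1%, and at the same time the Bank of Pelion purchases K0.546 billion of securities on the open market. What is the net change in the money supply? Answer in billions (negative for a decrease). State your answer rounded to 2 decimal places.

Before: m₁ = 1 / (0.271) ≈ 3.69, MB₁ = 8.39, so M₁ = 3.69 × 8.39 = 30.9591 billion.
After: m₂ = 1 / (0.231) ≈ 4.3290, MB₂ = 8.39 + 0.546 = 8.936, so M₂ = 4.3290 × 8.936 ≈ 38.6839 billion.
ΔM = M₂ − M₁ = 38.6839 − 30.9591 = 7.7248 billion.

K7.72 billion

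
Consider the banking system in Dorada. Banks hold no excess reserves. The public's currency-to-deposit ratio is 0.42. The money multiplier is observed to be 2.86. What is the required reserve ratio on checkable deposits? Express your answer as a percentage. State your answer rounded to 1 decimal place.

Using m = 2.86. Since m = (1 + c)/(c + rr + e), the denominator satisfies c + rr + e = (1 + c)/m = (1 + 0.42) / 2.86 ≈ 0.496503.
With c = 0.42 and e = 0, the required reserve ratio on checkable deposits is 0.496503 − 0.42 − 0 = 0.076503.

7.7%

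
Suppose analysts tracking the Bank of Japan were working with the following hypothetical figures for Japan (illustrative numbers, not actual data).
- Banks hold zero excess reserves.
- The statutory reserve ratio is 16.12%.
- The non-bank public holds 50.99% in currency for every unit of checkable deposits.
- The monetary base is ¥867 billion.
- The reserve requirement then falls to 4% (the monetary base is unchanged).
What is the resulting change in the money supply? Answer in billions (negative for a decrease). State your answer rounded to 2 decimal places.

Initially m₁ = (1 + 0.5099) / (0.1612 + 0.5099) ≈ 2.249888, so M₁ = 2.249888 × 867 ≈ 1950.6529 billion.
After the change m₂ = (1 + 0.5099) / (0.04 + 0.5099) ≈ 2.745772, so M₂ = 2.745772 × 867 ≈ 2380.5843 billion.
ΔM = M₂ − M₁ = 2380.5843 − 1950.6529 = 429.9314 billion.

¥429.93 billion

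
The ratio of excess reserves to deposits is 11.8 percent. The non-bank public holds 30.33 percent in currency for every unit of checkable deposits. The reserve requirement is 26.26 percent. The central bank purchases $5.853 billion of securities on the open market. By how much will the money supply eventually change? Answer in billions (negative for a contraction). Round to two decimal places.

The money multiplier is m = (1 + c) / (rr + e + c) = (1 + 0.3033) / (0.2626 + 0.118 + 0.3033) ≈ 1.9057.
The purchase adds 5.853 billion of base, so ΔM = m × ΔMB = 1.9057 × (+5.853) ≈ 11.1541 billion.

$11.15 billion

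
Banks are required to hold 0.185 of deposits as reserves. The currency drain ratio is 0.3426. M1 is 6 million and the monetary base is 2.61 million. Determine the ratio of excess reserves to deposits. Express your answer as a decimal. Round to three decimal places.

Using m = M/MB = 6/2.61 ≈ 2.298851. Since m = (1 + c)/(c + rr + e), the denominator satisfies c + rr + e = (1 + c)/m = (1 + 0.3426) / 2.298851 ≈ 0.584031.
With c = 0.3426 and rr = 0.185, the ratio of excess reserves to deposits is 0.584031 − 0.3426 − 0.185 = 0.056431.

0.056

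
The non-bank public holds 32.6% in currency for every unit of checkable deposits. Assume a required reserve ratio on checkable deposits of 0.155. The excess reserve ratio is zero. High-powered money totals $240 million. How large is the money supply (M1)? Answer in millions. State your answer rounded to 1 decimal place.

The money multiplier is m = (1 + c) / (rr + c) = (1 + 0.326) / (0.155 + 0.326) ≈ 2.75676.
So M = m × MB = 2.75676 × 240 = 661.6224 million.

$661.6 million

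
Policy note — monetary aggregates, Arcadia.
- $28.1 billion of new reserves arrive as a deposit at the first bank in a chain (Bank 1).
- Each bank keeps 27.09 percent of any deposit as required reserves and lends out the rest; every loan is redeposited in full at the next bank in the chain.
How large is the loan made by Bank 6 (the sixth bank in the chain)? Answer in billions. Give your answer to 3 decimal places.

$4.221 billion

Each bank lends a fraction (1 − rr) = 0.7291 of the deposit it receives, so Bank 6 receives 28.1·0.7291^5 and lends 28.1·0.7291^6 ≈ 4.2211 billion.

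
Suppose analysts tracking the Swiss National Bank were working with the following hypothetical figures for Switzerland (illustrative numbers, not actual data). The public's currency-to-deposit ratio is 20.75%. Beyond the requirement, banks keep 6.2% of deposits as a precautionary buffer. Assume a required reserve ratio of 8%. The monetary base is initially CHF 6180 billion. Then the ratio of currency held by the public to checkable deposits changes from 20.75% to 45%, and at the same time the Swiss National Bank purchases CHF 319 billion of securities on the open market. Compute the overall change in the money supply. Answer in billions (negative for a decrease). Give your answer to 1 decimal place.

-5433.3 billion

Before: m₁ = (1 + 0.2075) / (0.08 + 0.062 + 0.2075) ≈ 3.454936, MB₁ = 6180, so M₁ = 3.454936 × 6180 ≈ 21351.5045 billion.
After: m₂ = (1 + 0.45) / (0.08 + 0.062 + 0.45) ≈ 2.449324, MB₂ = 6180 + 319 = 6499, so M₂ = 2.449324 × 6499 ≈ 15918.1567 billion.
ΔM = M₂ − M₁ = 15918.1567 − 21351.5045 = -5433.3478 billion.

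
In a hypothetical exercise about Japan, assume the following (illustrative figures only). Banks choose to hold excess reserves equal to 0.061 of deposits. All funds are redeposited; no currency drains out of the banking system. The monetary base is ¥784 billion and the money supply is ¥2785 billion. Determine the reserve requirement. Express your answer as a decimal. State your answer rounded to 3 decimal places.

0.221

Using m = M/MB = 2785/784 ≈ 3.552296. Since m = (1 + c)/(c + rr + e), the denominator satisfies c + rr + e = (1 + c)/m = (1 + 0) / 3.552296 ≈ 0.281508.
With c = 0 and e = 0.061, the reserve requirement is 0.281508 − 0 − 0.061 = 0.220508.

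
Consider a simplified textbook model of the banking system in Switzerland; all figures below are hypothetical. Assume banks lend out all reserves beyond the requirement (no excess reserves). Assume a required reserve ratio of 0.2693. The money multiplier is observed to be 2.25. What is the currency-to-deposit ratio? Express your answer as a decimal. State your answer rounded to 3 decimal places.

Using m = 2.25. From m = (1 + c)/(c + rr + e), rearranging gives 1 + c = m·(c + rr + e), so c·(1 − m) = m·(rr + e) − 1.
Hence c = [m·(rr + e) − 1]/(1 − m) = [2.25 × (0.2693 + 0) − 1] / (1 − 2.25) = 0.315260.

0.315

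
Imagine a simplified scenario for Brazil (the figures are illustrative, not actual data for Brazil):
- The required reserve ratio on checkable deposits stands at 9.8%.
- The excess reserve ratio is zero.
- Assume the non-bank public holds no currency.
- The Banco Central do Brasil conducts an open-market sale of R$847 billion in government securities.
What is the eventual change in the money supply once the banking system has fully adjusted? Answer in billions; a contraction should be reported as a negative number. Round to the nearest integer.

-8643 billion

The simple money multiplier is m = 1/rr = 1/0.098 ≈ 10.2041.
An open-market sale reduces the monetary base by 847 billion, so ΔM = m × ΔMB = 10.2041 × (−847) = -8642.8727 billion.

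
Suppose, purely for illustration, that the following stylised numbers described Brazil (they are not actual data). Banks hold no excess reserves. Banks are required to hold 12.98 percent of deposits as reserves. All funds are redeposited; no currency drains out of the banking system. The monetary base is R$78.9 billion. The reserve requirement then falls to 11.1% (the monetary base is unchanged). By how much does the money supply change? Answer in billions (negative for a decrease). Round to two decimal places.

Initially m₁ = 1 / (0.1298) ≈ 7.70416, so M₁ = 7.70416 × 78.9 ≈ 607.8582 billion.
After the change m₂ = 1 / (0.111) ≈ 9.00901, so M₂ = 9.00901 × 78.9 ≈ 710.8109 billion.
ΔM = M₂ − M₁ = 710.8109 − 607.8582 = 102.9527 billion.

R$102.95 billion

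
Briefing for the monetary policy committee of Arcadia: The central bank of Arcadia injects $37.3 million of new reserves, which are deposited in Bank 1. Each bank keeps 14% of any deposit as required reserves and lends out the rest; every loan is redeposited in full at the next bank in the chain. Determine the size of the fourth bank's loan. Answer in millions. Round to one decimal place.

$20.4 million

Each bank lends a fraction (1 − rr) = 0.8600 of the deposit it receives, so Bank 4 receives 37.3·0.8600^3 and lends 37.3·0.8600^4 ≈ 20.4034 million.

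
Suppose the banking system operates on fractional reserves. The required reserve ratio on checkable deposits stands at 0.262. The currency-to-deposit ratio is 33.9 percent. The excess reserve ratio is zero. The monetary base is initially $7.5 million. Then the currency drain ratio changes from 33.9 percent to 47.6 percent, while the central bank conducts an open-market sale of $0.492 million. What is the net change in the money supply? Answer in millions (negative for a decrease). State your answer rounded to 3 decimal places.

Before: m₁ = (1 + 0.339) / (0.262 + 0.339) ≈ 2.22795, MB₁ = 7.5, so M₁ = 2.22795 × 7.5 ≈ 16.7096 million.
After: m₂ = (1 + 0.476) / (0.262 + 0.476) = 2, MB₂ = 7.5 − 0.492 = 7.008, so M₂ = 2 × 7.008 = 14.016 million.
ΔM = M₂ − M₁ = 14.016 − 16.7096 = -2.6936 million.

-2.694 million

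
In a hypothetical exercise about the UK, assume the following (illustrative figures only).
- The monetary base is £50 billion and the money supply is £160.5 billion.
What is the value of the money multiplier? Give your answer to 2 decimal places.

3.21

The money multiplier is m = M / MB = 160.5 / 50 = 3.21000.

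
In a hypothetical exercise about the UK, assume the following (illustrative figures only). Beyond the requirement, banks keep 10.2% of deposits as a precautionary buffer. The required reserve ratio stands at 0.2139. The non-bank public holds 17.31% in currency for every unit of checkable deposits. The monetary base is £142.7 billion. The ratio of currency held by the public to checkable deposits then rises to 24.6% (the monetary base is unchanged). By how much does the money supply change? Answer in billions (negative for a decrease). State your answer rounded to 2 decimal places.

Initially m₁ = (1 + 0.1731) / (0.2139 + 0.102 + 0.1731) ≈ 2.398978, so M₁ = 2.398978 × 142.7 ≈ 342.3342 billion.
After the change m₂ = (1 + 0.246) / (0.2139 + 0.102 + 0.246) ≈ 2.217476, so M₂ = 2.217476 × 142.7 ≈ 316.4338 billion.
ΔM = M₂ − M₁ = 316.4338 − 342.3342 = -25.9004 billion.

-25.90 billion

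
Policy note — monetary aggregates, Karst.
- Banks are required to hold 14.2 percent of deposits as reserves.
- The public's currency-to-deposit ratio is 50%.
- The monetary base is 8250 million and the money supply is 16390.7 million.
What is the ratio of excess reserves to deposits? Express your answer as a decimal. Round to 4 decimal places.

Using m = M/MB = 16390.7/8250 ≈ 1.986752. Since m = (1 + c)/(c + rr + e), the denominator satisfies c + rr + e = (1 + c)/m = (1 + 0.5) / 1.986752 ≈ 0.755001.
With c = 0.5 and rr = 0.142, the ratio of excess reserves to deposits is 0.755001 − 0.5 − 0.142 = 0.113001.

0.1130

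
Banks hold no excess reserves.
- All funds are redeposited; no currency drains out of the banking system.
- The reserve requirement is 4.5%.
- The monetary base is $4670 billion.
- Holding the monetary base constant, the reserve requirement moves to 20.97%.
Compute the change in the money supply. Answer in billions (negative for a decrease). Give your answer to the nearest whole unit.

Initially m₁ = 1 / (0.045) ≈ 22.22222, so M₁ = 22.22222 × 4670 = 103777.7674 billion.
After the change m₂ = 1 / (0.2097) ≈ 4.76872, so M₂ = 4.76872 × 4670 = 22269.9224 billion.
ΔM = M₂ − M₁ = 22269.9224 − 103777.7674 = -81507.845 billion.

-81508 billion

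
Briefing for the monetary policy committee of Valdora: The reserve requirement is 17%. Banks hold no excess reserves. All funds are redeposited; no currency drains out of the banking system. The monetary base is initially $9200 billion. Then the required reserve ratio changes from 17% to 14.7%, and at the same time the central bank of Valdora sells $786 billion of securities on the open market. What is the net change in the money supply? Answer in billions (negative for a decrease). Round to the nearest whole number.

$3120 billion

Before: m₁ = 1 / (0.17) ≈ 5.88235, MB₁ = 9200, so M₁ = 5.88235 × 9200 = 54117.62 billion.
After: m₂ = 1 / (0.147) ≈ 6.80272, MB₂ = 9200 − 786 = 8414, so M₂ = 6.80272 × 8414 ≈ 57238.0861 billion.
ΔM = M₂ − M₁ = 57238.0861 − 54117.62 = 3120.4661 billion.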